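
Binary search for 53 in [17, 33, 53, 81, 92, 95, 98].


Step 1: lo=0, hi=6, mid=3, val=81
Step 2: lo=0, hi=2, mid=1, val=33
Step 3: lo=2, hi=2, mid=2, val=53

Found at index 2


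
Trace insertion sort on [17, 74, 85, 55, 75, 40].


Initial: [17, 74, 85, 55, 75, 40]
Insert 74: [17, 74, 85, 55, 75, 40]
Insert 85: [17, 74, 85, 55, 75, 40]
Insert 55: [17, 55, 74, 85, 75, 40]
Insert 75: [17, 55, 74, 75, 85, 40]
Insert 40: [17, 40, 55, 74, 75, 85]

Sorted: [17, 40, 55, 74, 75, 85]


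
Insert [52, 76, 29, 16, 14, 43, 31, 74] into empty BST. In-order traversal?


Insert 52: root
Insert 76: R from 52
Insert 29: L from 52
Insert 16: L from 52 -> L from 29
Insert 14: L from 52 -> L from 29 -> L from 16
Insert 43: L from 52 -> R from 29
Insert 31: L from 52 -> R from 29 -> L from 43
Insert 74: R from 52 -> L from 76

In-order: [14, 16, 29, 31, 43, 52, 74, 76]


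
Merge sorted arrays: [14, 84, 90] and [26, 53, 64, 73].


Take 14 from A
Take 26 from B
Take 53 from B
Take 64 from B
Take 73 from B

Merged: [14, 26, 53, 64, 73, 84, 90]


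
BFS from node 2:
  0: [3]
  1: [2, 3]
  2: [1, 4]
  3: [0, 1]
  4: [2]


Visit 2, enqueue [1, 4]
Visit 1, enqueue [3]
Visit 4, enqueue []
Visit 3, enqueue [0]
Visit 0, enqueue []

BFS order: [2, 1, 4, 3, 0]


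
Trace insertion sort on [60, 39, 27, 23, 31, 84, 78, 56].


Initial: [60, 39, 27, 23, 31, 84, 78, 56]
Insert 39: [39, 60, 27, 23, 31, 84, 78, 56]
Insert 27: [27, 39, 60, 23, 31, 84, 78, 56]
Insert 23: [23, 27, 39, 60, 31, 84, 78, 56]
Insert 31: [23, 27, 31, 39, 60, 84, 78, 56]
Insert 84: [23, 27, 31, 39, 60, 84, 78, 56]
Insert 78: [23, 27, 31, 39, 60, 78, 84, 56]
Insert 56: [23, 27, 31, 39, 56, 60, 78, 84]

Sorted: [23, 27, 31, 39, 56, 60, 78, 84]


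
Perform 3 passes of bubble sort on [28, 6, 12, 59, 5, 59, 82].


Initial: [28, 6, 12, 59, 5, 59, 82]
Pass 1: [6, 12, 28, 5, 59, 59, 82] (3 swaps)
Pass 2: [6, 12, 5, 28, 59, 59, 82] (1 swaps)
Pass 3: [6, 5, 12, 28, 59, 59, 82] (1 swaps)

After 3 passes: [6, 5, 12, 28, 59, 59, 82]


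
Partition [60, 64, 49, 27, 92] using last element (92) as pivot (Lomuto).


Pivot: 92
  60 <= 92: advance i (no swap)
  64 <= 92: advance i (no swap)
  49 <= 92: advance i (no swap)
  27 <= 92: advance i (no swap)
Place pivot at 4: [60, 64, 49, 27, 92]

Partitioned: [60, 64, 49, 27, 92]


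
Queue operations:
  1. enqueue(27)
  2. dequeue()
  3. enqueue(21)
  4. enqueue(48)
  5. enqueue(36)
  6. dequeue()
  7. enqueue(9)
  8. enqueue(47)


enqueue(27) -> [27]
dequeue()->27, []
enqueue(21) -> [21]
enqueue(48) -> [21, 48]
enqueue(36) -> [21, 48, 36]
dequeue()->21, [48, 36]
enqueue(9) -> [48, 36, 9]
enqueue(47) -> [48, 36, 9, 47]

Final queue: [48, 36, 9, 47]


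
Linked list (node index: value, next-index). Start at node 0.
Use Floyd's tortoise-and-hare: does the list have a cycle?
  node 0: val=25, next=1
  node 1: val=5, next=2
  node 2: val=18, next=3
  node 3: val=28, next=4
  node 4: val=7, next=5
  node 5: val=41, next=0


Floyd's tortoise (slow, +1) and hare (fast, +2):
  init: slow=0, fast=0
  step 1: slow=1, fast=2
  step 2: slow=2, fast=4
  step 3: slow=3, fast=0
  step 4: slow=4, fast=2
  step 5: slow=5, fast=4
  step 6: slow=0, fast=0
  slow == fast at node 0: cycle detected

Cycle: yes


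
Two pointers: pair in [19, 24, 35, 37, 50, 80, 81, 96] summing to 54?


lo=0(19)+hi=7(96)=115
lo=0(19)+hi=6(81)=100
lo=0(19)+hi=5(80)=99
lo=0(19)+hi=4(50)=69
lo=0(19)+hi=3(37)=56
lo=0(19)+hi=2(35)=54

Yes: 19+35=54


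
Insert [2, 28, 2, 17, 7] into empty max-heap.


Insert 2: [2]
Insert 28: [28, 2]
Insert 2: [28, 2, 2]
Insert 17: [28, 17, 2, 2]
Insert 7: [28, 17, 2, 2, 7]

Final heap: [28, 17, 2, 2, 7]


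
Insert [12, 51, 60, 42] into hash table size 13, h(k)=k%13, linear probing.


Insert 12: h=12 -> slot 12
Insert 51: h=12, 1 probes -> slot 0
Insert 60: h=8 -> slot 8
Insert 42: h=3 -> slot 3

Table: [51, None, None, 42, None, None, None, None, 60, None, None, None, 12]


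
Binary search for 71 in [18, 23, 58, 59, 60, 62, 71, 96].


Step 1: lo=0, hi=7, mid=3, val=59
Step 2: lo=4, hi=7, mid=5, val=62
Step 3: lo=6, hi=7, mid=6, val=71

Found at index 6


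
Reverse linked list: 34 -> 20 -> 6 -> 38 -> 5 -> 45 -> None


Step 1: curr=34, set curr.next=prev(None) | reversed so far: 34
Step 2: curr=20, set curr.next=prev(34) | reversed so far: 20 -> 34
Step 3: curr=6, set curr.next=prev(20) | reversed so far: 6 -> 20 -> 34
Step 4: curr=38, set curr.next=prev(6) | reversed so far: 38 -> 6 -> 20 -> 34
Step 5: curr=5, set curr.next=prev(38) | reversed so far: 5 -> 38 -> 6 -> 20 -> 34
Step 6: curr=45, set curr.next=prev(5) | reversed so far: 45 -> 5 -> 38 -> 6 -> 20 -> 34

45 -> 5 -> 38 -> 6 -> 20 -> 34 -> None


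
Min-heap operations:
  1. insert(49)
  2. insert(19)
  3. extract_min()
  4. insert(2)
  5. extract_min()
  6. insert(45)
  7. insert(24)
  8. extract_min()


insert(49) -> [49]
insert(19) -> [19, 49]
extract_min()->19, [49]
insert(2) -> [2, 49]
extract_min()->2, [49]
insert(45) -> [45, 49]
insert(24) -> [24, 49, 45]
extract_min()->24, [45, 49]

Final heap: [45, 49]


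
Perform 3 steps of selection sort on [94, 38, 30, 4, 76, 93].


Initial: [94, 38, 30, 4, 76, 93]
Step 1: min=4 at 3
  Swap: [4, 38, 30, 94, 76, 93]
Step 2: min=30 at 2
  Swap: [4, 30, 38, 94, 76, 93]
Step 3: min=38 at 2
  Swap: [4, 30, 38, 94, 76, 93]

After 3 steps: [4, 30, 38, 94, 76, 93]


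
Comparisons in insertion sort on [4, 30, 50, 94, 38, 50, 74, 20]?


Algorithm: insertion sort
Input: [4, 30, 50, 94, 38, 50, 74, 20]
Sorted: [4, 20, 30, 38, 50, 50, 74, 94]

17


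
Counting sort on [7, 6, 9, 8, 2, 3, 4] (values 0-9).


Input: [7, 6, 9, 8, 2, 3, 4]
Counts: [0, 0, 1, 1, 1, 0, 1, 1, 1, 1]

Sorted: [2, 3, 4, 6, 7, 8, 9]


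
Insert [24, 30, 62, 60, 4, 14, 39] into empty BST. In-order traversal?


Insert 24: root
Insert 30: R from 24
Insert 62: R from 24 -> R from 30
Insert 60: R from 24 -> R from 30 -> L from 62
Insert 4: L from 24
Insert 14: L from 24 -> R from 4
Insert 39: R from 24 -> R from 30 -> L from 62 -> L from 60

In-order: [4, 14, 24, 30, 39, 60, 62]


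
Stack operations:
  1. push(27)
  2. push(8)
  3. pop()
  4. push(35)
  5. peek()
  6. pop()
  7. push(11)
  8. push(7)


push(27) -> [27]
push(8) -> [27, 8]
pop()->8, [27]
push(35) -> [27, 35]
peek()->35
pop()->35, [27]
push(11) -> [27, 11]
push(7) -> [27, 11, 7]

Final stack: [27, 11, 7]


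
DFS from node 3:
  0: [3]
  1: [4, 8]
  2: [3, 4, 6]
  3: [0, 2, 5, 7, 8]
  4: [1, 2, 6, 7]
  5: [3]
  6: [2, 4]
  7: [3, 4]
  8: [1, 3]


Visit 3, push [8, 7, 5, 2, 0]
Visit 0, push []
Visit 2, push [6, 4]
Visit 4, push [7, 6, 1]
Visit 1, push [8]
Visit 8, push []
Visit 6, push []
Visit 7, push []
Visit 5, push []

DFS order: [3, 0, 2, 4, 1, 8, 6, 7, 5]


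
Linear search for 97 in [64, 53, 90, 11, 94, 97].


i=0: 64!=97
i=1: 53!=97
i=2: 90!=97
i=3: 11!=97
i=4: 94!=97
i=5: 97==97 found!

Found at 5, 6 comps


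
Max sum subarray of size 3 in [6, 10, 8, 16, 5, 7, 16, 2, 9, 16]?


[0:3]: 24
[1:4]: 34
[2:5]: 29
[3:6]: 28
[4:7]: 28
[5:8]: 25
[6:9]: 27
[7:10]: 27

Max: 34 at [1:4]


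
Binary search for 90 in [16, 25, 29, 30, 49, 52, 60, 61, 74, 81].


Step 1: lo=0, hi=9, mid=4, val=49
Step 2: lo=5, hi=9, mid=7, val=61
Step 3: lo=8, hi=9, mid=8, val=74
Step 4: lo=9, hi=9, mid=9, val=81

Not found


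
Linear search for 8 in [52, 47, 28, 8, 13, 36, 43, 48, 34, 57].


i=0: 52!=8
i=1: 47!=8
i=2: 28!=8
i=3: 8==8 found!

Found at 3, 4 comps


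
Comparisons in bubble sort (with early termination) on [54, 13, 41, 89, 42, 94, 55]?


Algorithm: bubble sort (with early termination)
Input: [54, 13, 41, 89, 42, 94, 55]
Sorted: [13, 41, 42, 54, 55, 89, 94]

15


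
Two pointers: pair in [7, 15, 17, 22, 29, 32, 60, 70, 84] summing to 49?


lo=0(7)+hi=8(84)=91
lo=0(7)+hi=7(70)=77
lo=0(7)+hi=6(60)=67
lo=0(7)+hi=5(32)=39
lo=1(15)+hi=5(32)=47
lo=2(17)+hi=5(32)=49

Yes: 17+32=49


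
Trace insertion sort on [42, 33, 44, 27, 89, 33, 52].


Initial: [42, 33, 44, 27, 89, 33, 52]
Insert 33: [33, 42, 44, 27, 89, 33, 52]
Insert 44: [33, 42, 44, 27, 89, 33, 52]
Insert 27: [27, 33, 42, 44, 89, 33, 52]
Insert 89: [27, 33, 42, 44, 89, 33, 52]
Insert 33: [27, 33, 33, 42, 44, 89, 52]
Insert 52: [27, 33, 33, 42, 44, 52, 89]

Sorted: [27, 33, 33, 42, 44, 52, 89]


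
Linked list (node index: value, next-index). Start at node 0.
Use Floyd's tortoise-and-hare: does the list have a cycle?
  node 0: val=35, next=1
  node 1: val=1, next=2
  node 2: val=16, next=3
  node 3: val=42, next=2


Floyd's tortoise (slow, +1) and hare (fast, +2):
  init: slow=0, fast=0
  step 1: slow=1, fast=2
  step 2: slow=2, fast=2
  slow == fast at node 2: cycle detected

Cycle: yes


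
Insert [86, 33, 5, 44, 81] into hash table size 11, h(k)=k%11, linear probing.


Insert 86: h=9 -> slot 9
Insert 33: h=0 -> slot 0
Insert 5: h=5 -> slot 5
Insert 44: h=0, 1 probes -> slot 1
Insert 81: h=4 -> slot 4

Table: [33, 44, None, None, 81, 5, None, None, None, 86, None]


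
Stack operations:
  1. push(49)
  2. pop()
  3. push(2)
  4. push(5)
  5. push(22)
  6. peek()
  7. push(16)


push(49) -> [49]
pop()->49, []
push(2) -> [2]
push(5) -> [2, 5]
push(22) -> [2, 5, 22]
peek()->22
push(16) -> [2, 5, 22, 16]

Final stack: [2, 5, 22, 16]


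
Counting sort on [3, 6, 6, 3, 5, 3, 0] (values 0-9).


Input: [3, 6, 6, 3, 5, 3, 0]
Counts: [1, 0, 0, 3, 0, 1, 2, 0, 0, 0]

Sorted: [0, 3, 3, 3, 5, 6, 6]


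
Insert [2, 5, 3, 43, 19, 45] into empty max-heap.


Insert 2: [2]
Insert 5: [5, 2]
Insert 3: [5, 2, 3]
Insert 43: [43, 5, 3, 2]
Insert 19: [43, 19, 3, 2, 5]
Insert 45: [45, 19, 43, 2, 5, 3]

Final heap: [45, 19, 43, 2, 5, 3]


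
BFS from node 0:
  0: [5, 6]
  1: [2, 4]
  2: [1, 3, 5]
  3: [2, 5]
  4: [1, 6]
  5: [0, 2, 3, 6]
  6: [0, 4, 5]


Visit 0, enqueue [5, 6]
Visit 5, enqueue [2, 3]
Visit 6, enqueue [4]
Visit 2, enqueue [1]
Visit 3, enqueue []
Visit 4, enqueue []
Visit 1, enqueue []

BFS order: [0, 5, 6, 2, 3, 4, 1]


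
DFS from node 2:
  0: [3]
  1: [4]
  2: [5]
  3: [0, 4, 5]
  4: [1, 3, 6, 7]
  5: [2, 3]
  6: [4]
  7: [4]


Visit 2, push [5]
Visit 5, push [3]
Visit 3, push [4, 0]
Visit 0, push []
Visit 4, push [7, 6, 1]
Visit 1, push []
Visit 6, push []
Visit 7, push []

DFS order: [2, 5, 3, 0, 4, 1, 6, 7]


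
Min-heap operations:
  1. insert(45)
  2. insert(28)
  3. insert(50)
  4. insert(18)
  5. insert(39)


insert(45) -> [45]
insert(28) -> [28, 45]
insert(50) -> [28, 45, 50]
insert(18) -> [18, 28, 50, 45]
insert(39) -> [18, 28, 50, 45, 39]

Final heap: [18, 28, 50, 45, 39]


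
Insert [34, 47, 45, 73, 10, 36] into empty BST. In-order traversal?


Insert 34: root
Insert 47: R from 34
Insert 45: R from 34 -> L from 47
Insert 73: R from 34 -> R from 47
Insert 10: L from 34
Insert 36: R from 34 -> L from 47 -> L from 45

In-order: [10, 34, 36, 45, 47, 73]


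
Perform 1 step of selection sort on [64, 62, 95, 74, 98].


Initial: [64, 62, 95, 74, 98]
Step 1: min=62 at 1
  Swap: [62, 64, 95, 74, 98]

After 1 step: [62, 64, 95, 74, 98]


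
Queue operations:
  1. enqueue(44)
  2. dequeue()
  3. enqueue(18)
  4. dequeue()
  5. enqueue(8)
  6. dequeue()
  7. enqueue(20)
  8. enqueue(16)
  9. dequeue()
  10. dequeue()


enqueue(44) -> [44]
dequeue()->44, []
enqueue(18) -> [18]
dequeue()->18, []
enqueue(8) -> [8]
dequeue()->8, []
enqueue(20) -> [20]
enqueue(16) -> [20, 16]
dequeue()->20, [16]
dequeue()->16, []

Final queue: []


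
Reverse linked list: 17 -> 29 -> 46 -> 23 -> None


Step 1: curr=17, set curr.next=prev(None) | reversed so far: 17
Step 2: curr=29, set curr.next=prev(17) | reversed so far: 29 -> 17
Step 3: curr=46, set curr.next=prev(29) | reversed so far: 46 -> 29 -> 17
Step 4: curr=23, set curr.next=prev(46) | reversed so far: 23 -> 46 -> 29 -> 17

23 -> 46 -> 29 -> 17 -> None


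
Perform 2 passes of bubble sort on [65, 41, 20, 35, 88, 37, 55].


Initial: [65, 41, 20, 35, 88, 37, 55]
Pass 1: [41, 20, 35, 65, 37, 55, 88] (5 swaps)
Pass 2: [20, 35, 41, 37, 55, 65, 88] (4 swaps)

After 2 passes: [20, 35, 41, 37, 55, 65, 88]


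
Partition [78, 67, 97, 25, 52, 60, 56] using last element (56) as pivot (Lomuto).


Pivot: 56
  25 <= 56: swap -> [25, 67, 97, 78, 52, 60, 56]
  52 <= 56: swap -> [25, 52, 97, 78, 67, 60, 56]
Place pivot at 2: [25, 52, 56, 78, 67, 60, 97]

Partitioned: [25, 52, 56, 78, 67, 60, 97]


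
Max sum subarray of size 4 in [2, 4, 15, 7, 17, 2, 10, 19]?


[0:4]: 28
[1:5]: 43
[2:6]: 41
[3:7]: 36
[4:8]: 48

Max: 48 at [4:8]


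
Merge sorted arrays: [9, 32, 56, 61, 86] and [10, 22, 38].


Take 9 from A
Take 10 from B
Take 22 from B
Take 32 from A
Take 38 from B

Merged: [9, 10, 22, 32, 38, 56, 61, 86]


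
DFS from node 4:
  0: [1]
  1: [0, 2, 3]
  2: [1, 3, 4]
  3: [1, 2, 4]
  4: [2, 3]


Visit 4, push [3, 2]
Visit 2, push [3, 1]
Visit 1, push [3, 0]
Visit 0, push []
Visit 3, push []

DFS order: [4, 2, 1, 0, 3]


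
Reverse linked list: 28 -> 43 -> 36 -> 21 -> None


Step 1: curr=28, set curr.next=prev(None) | reversed so far: 28
Step 2: curr=43, set curr.next=prev(28) | reversed so far: 43 -> 28
Step 3: curr=36, set curr.next=prev(43) | reversed so far: 36 -> 43 -> 28
Step 4: curr=21, set curr.next=prev(36) | reversed so far: 21 -> 36 -> 43 -> 28

21 -> 36 -> 43 -> 28 -> None


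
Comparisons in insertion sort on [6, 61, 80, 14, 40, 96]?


Algorithm: insertion sort
Input: [6, 61, 80, 14, 40, 96]
Sorted: [6, 14, 40, 61, 80, 96]

9


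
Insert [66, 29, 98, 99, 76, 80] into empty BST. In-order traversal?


Insert 66: root
Insert 29: L from 66
Insert 98: R from 66
Insert 99: R from 66 -> R from 98
Insert 76: R from 66 -> L from 98
Insert 80: R from 66 -> L from 98 -> R from 76

In-order: [29, 66, 76, 80, 98, 99]


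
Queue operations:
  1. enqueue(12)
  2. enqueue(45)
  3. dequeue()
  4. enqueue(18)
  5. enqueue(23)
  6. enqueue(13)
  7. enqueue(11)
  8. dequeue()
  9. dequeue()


enqueue(12) -> [12]
enqueue(45) -> [12, 45]
dequeue()->12, [45]
enqueue(18) -> [45, 18]
enqueue(23) -> [45, 18, 23]
enqueue(13) -> [45, 18, 23, 13]
enqueue(11) -> [45, 18, 23, 13, 11]
dequeue()->45, [18, 23, 13, 11]
dequeue()->18, [23, 13, 11]

Final queue: [23, 13, 11]


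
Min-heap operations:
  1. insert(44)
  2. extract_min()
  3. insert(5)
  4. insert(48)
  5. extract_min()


insert(44) -> [44]
extract_min()->44, []
insert(5) -> [5]
insert(48) -> [5, 48]
extract_min()->5, [48]

Final heap: [48]


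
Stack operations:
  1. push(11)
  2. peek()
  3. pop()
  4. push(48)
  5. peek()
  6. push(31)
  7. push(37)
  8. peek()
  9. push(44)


push(11) -> [11]
peek()->11
pop()->11, []
push(48) -> [48]
peek()->48
push(31) -> [48, 31]
push(37) -> [48, 31, 37]
peek()->37
push(44) -> [48, 31, 37, 44]

Final stack: [48, 31, 37, 44]


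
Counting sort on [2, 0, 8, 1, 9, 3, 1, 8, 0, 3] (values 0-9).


Input: [2, 0, 8, 1, 9, 3, 1, 8, 0, 3]
Counts: [2, 2, 1, 2, 0, 0, 0, 0, 2, 1]

Sorted: [0, 0, 1, 1, 2, 3, 3, 8, 8, 9]


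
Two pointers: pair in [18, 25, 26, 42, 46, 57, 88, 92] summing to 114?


lo=0(18)+hi=7(92)=110
lo=1(25)+hi=7(92)=117
lo=1(25)+hi=6(88)=113
lo=2(26)+hi=6(88)=114

Yes: 26+88=114


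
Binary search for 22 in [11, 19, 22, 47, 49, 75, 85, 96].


Step 1: lo=0, hi=7, mid=3, val=47
Step 2: lo=0, hi=2, mid=1, val=19
Step 3: lo=2, hi=2, mid=2, val=22

Found at index 2


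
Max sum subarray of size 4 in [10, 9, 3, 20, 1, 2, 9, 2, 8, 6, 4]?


[0:4]: 42
[1:5]: 33
[2:6]: 26
[3:7]: 32
[4:8]: 14
[5:9]: 21
[6:10]: 25
[7:11]: 20

Max: 42 at [0:4]


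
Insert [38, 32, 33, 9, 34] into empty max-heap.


Insert 38: [38]
Insert 32: [38, 32]
Insert 33: [38, 32, 33]
Insert 9: [38, 32, 33, 9]
Insert 34: [38, 34, 33, 9, 32]

Final heap: [38, 34, 33, 9, 32]


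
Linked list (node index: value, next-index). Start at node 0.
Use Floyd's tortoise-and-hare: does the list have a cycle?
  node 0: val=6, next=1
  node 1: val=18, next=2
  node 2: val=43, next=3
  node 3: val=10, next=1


Floyd's tortoise (slow, +1) and hare (fast, +2):
  init: slow=0, fast=0
  step 1: slow=1, fast=2
  step 2: slow=2, fast=1
  step 3: slow=3, fast=3
  slow == fast at node 3: cycle detected

Cycle: yes


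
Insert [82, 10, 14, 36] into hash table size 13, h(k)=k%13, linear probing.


Insert 82: h=4 -> slot 4
Insert 10: h=10 -> slot 10
Insert 14: h=1 -> slot 1
Insert 36: h=10, 1 probes -> slot 11

Table: [None, 14, None, None, 82, None, None, None, None, None, 10, 36, None]


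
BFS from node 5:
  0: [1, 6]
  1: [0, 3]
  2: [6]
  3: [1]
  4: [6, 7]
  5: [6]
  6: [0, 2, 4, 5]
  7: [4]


Visit 5, enqueue [6]
Visit 6, enqueue [0, 2, 4]
Visit 0, enqueue [1]
Visit 2, enqueue []
Visit 4, enqueue [7]
Visit 1, enqueue [3]
Visit 7, enqueue []
Visit 3, enqueue []

BFS order: [5, 6, 0, 2, 4, 1, 7, 3]


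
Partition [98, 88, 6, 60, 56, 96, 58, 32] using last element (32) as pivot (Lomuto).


Pivot: 32
  6 <= 32: swap -> [6, 88, 98, 60, 56, 96, 58, 32]
Place pivot at 1: [6, 32, 98, 60, 56, 96, 58, 88]

Partitioned: [6, 32, 98, 60, 56, 96, 58, 88]


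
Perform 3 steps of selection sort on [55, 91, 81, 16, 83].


Initial: [55, 91, 81, 16, 83]
Step 1: min=16 at 3
  Swap: [16, 91, 81, 55, 83]
Step 2: min=55 at 3
  Swap: [16, 55, 81, 91, 83]
Step 3: min=81 at 2
  Swap: [16, 55, 81, 91, 83]

After 3 steps: [16, 55, 81, 91, 83]


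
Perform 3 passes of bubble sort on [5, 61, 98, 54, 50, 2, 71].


Initial: [5, 61, 98, 54, 50, 2, 71]
Pass 1: [5, 61, 54, 50, 2, 71, 98] (4 swaps)
Pass 2: [5, 54, 50, 2, 61, 71, 98] (3 swaps)
Pass 3: [5, 50, 2, 54, 61, 71, 98] (2 swaps)

After 3 passes: [5, 50, 2, 54, 61, 71, 98]


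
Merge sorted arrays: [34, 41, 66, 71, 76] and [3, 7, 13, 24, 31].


Take 3 from B
Take 7 from B
Take 13 from B
Take 24 from B
Take 31 from B

Merged: [3, 7, 13, 24, 31, 34, 41, 66, 71, 76]


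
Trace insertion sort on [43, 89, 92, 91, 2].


Initial: [43, 89, 92, 91, 2]
Insert 89: [43, 89, 92, 91, 2]
Insert 92: [43, 89, 92, 91, 2]
Insert 91: [43, 89, 91, 92, 2]
Insert 2: [2, 43, 89, 91, 92]

Sorted: [2, 43, 89, 91, 92]


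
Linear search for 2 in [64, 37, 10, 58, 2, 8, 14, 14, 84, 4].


i=0: 64!=2
i=1: 37!=2
i=2: 10!=2
i=3: 58!=2
i=4: 2==2 found!

Found at 4, 5 comps


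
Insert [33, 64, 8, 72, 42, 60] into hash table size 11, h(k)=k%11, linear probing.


Insert 33: h=0 -> slot 0
Insert 64: h=9 -> slot 9
Insert 8: h=8 -> slot 8
Insert 72: h=6 -> slot 6
Insert 42: h=9, 1 probes -> slot 10
Insert 60: h=5 -> slot 5

Table: [33, None, None, None, None, 60, 72, None, 8, 64, 42]


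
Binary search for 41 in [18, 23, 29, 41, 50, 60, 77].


Step 1: lo=0, hi=6, mid=3, val=41

Found at index 3


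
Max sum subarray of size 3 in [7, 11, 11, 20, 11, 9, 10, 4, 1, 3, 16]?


[0:3]: 29
[1:4]: 42
[2:5]: 42
[3:6]: 40
[4:7]: 30
[5:8]: 23
[6:9]: 15
[7:10]: 8
[8:11]: 20

Max: 42 at [1:4]


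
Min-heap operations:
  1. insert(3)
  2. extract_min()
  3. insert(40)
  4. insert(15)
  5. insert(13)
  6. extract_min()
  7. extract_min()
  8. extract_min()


insert(3) -> [3]
extract_min()->3, []
insert(40) -> [40]
insert(15) -> [15, 40]
insert(13) -> [13, 40, 15]
extract_min()->13, [15, 40]
extract_min()->15, [40]
extract_min()->40, []

Final heap: []


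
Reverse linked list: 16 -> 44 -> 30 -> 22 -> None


Step 1: curr=16, set curr.next=prev(None) | reversed so far: 16
Step 2: curr=44, set curr.next=prev(16) | reversed so far: 44 -> 16
Step 3: curr=30, set curr.next=prev(44) | reversed so far: 30 -> 44 -> 16
Step 4: curr=22, set curr.next=prev(30) | reversed so far: 22 -> 30 -> 44 -> 16

22 -> 30 -> 44 -> 16 -> None


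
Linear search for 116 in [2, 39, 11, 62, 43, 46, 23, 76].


i=0: 2!=116
i=1: 39!=116
i=2: 11!=116
i=3: 62!=116
i=4: 43!=116
i=5: 46!=116
i=6: 23!=116
i=7: 76!=116

Not found, 8 comps


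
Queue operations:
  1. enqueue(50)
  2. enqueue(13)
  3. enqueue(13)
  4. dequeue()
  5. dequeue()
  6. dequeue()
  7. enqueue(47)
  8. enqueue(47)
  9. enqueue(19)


enqueue(50) -> [50]
enqueue(13) -> [50, 13]
enqueue(13) -> [50, 13, 13]
dequeue()->50, [13, 13]
dequeue()->13, [13]
dequeue()->13, []
enqueue(47) -> [47]
enqueue(47) -> [47, 47]
enqueue(19) -> [47, 47, 19]

Final queue: [47, 47, 19]


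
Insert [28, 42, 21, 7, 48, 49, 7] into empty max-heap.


Insert 28: [28]
Insert 42: [42, 28]
Insert 21: [42, 28, 21]
Insert 7: [42, 28, 21, 7]
Insert 48: [48, 42, 21, 7, 28]
Insert 49: [49, 42, 48, 7, 28, 21]
Insert 7: [49, 42, 48, 7, 28, 21, 7]

Final heap: [49, 42, 48, 7, 28, 21, 7]


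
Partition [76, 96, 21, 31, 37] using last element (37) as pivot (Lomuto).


Pivot: 37
  21 <= 37: swap -> [21, 96, 76, 31, 37]
  31 <= 37: swap -> [21, 31, 76, 96, 37]
Place pivot at 2: [21, 31, 37, 96, 76]

Partitioned: [21, 31, 37, 96, 76]


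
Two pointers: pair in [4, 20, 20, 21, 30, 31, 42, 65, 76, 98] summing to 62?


lo=0(4)+hi=9(98)=102
lo=0(4)+hi=8(76)=80
lo=0(4)+hi=7(65)=69
lo=0(4)+hi=6(42)=46
lo=1(20)+hi=6(42)=62

Yes: 20+42=62


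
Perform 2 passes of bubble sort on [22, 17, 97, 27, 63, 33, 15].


Initial: [22, 17, 97, 27, 63, 33, 15]
Pass 1: [17, 22, 27, 63, 33, 15, 97] (5 swaps)
Pass 2: [17, 22, 27, 33, 15, 63, 97] (2 swaps)

After 2 passes: [17, 22, 27, 33, 15, 63, 97]


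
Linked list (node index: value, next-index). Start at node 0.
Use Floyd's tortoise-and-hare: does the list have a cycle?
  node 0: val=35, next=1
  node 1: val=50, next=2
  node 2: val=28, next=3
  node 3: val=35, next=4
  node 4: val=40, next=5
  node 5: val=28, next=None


Floyd's tortoise (slow, +1) and hare (fast, +2):
  init: slow=0, fast=0
  step 1: slow=1, fast=2
  step 2: slow=2, fast=4
  step 3: fast 4->5->None, no cycle

Cycle: no


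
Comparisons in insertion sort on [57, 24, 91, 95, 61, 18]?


Algorithm: insertion sort
Input: [57, 24, 91, 95, 61, 18]
Sorted: [18, 24, 57, 61, 91, 95]

11


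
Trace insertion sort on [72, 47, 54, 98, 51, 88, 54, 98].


Initial: [72, 47, 54, 98, 51, 88, 54, 98]
Insert 47: [47, 72, 54, 98, 51, 88, 54, 98]
Insert 54: [47, 54, 72, 98, 51, 88, 54, 98]
Insert 98: [47, 54, 72, 98, 51, 88, 54, 98]
Insert 51: [47, 51, 54, 72, 98, 88, 54, 98]
Insert 88: [47, 51, 54, 72, 88, 98, 54, 98]
Insert 54: [47, 51, 54, 54, 72, 88, 98, 98]
Insert 98: [47, 51, 54, 54, 72, 88, 98, 98]

Sorted: [47, 51, 54, 54, 72, 88, 98, 98]


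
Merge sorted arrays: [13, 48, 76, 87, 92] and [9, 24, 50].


Take 9 from B
Take 13 from A
Take 24 from B
Take 48 from A
Take 50 from B

Merged: [9, 13, 24, 48, 50, 76, 87, 92]


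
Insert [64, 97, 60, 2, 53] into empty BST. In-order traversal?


Insert 64: root
Insert 97: R from 64
Insert 60: L from 64
Insert 2: L from 64 -> L from 60
Insert 53: L from 64 -> L from 60 -> R from 2

In-order: [2, 53, 60, 64, 97]


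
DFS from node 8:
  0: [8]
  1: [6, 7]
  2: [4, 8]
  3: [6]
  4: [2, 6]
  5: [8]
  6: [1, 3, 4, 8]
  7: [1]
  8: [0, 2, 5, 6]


Visit 8, push [6, 5, 2, 0]
Visit 0, push []
Visit 2, push [4]
Visit 4, push [6]
Visit 6, push [3, 1]
Visit 1, push [7]
Visit 7, push []
Visit 3, push []
Visit 5, push []

DFS order: [8, 0, 2, 4, 6, 1, 7, 3, 5]


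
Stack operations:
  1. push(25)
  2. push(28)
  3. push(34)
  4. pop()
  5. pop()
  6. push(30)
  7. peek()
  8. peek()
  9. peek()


push(25) -> [25]
push(28) -> [25, 28]
push(34) -> [25, 28, 34]
pop()->34, [25, 28]
pop()->28, [25]
push(30) -> [25, 30]
peek()->30
peek()->30
peek()->30

Final stack: [25, 30]


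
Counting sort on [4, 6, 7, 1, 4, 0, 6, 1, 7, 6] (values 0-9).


Input: [4, 6, 7, 1, 4, 0, 6, 1, 7, 6]
Counts: [1, 2, 0, 0, 2, 0, 3, 2, 0, 0]

Sorted: [0, 1, 1, 4, 4, 6, 6, 6, 7, 7]


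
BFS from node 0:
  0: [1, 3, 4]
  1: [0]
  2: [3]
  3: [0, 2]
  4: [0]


Visit 0, enqueue [1, 3, 4]
Visit 1, enqueue []
Visit 3, enqueue [2]
Visit 4, enqueue []
Visit 2, enqueue []

BFS order: [0, 1, 3, 4, 2]


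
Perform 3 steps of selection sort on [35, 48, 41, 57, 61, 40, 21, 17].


Initial: [35, 48, 41, 57, 61, 40, 21, 17]
Step 1: min=17 at 7
  Swap: [17, 48, 41, 57, 61, 40, 21, 35]
Step 2: min=21 at 6
  Swap: [17, 21, 41, 57, 61, 40, 48, 35]
Step 3: min=35 at 7
  Swap: [17, 21, 35, 57, 61, 40, 48, 41]

After 3 steps: [17, 21, 35, 57, 61, 40, 48, 41]


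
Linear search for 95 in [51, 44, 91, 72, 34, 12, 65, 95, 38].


i=0: 51!=95
i=1: 44!=95
i=2: 91!=95
i=3: 72!=95
i=4: 34!=95
i=5: 12!=95
i=6: 65!=95
i=7: 95==95 found!

Found at 7, 8 comps


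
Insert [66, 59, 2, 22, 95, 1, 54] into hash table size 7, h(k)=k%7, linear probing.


Insert 66: h=3 -> slot 3
Insert 59: h=3, 1 probes -> slot 4
Insert 2: h=2 -> slot 2
Insert 22: h=1 -> slot 1
Insert 95: h=4, 1 probes -> slot 5
Insert 1: h=1, 5 probes -> slot 6
Insert 54: h=5, 2 probes -> slot 0

Table: [54, 22, 2, 66, 59, 95, 1]


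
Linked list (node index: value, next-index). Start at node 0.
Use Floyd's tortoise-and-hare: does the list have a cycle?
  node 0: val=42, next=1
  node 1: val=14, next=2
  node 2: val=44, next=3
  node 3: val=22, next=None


Floyd's tortoise (slow, +1) and hare (fast, +2):
  init: slow=0, fast=0
  step 1: slow=1, fast=2
  step 2: fast 2->3->None, no cycle

Cycle: no


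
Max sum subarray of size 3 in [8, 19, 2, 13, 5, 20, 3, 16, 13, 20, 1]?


[0:3]: 29
[1:4]: 34
[2:5]: 20
[3:6]: 38
[4:7]: 28
[5:8]: 39
[6:9]: 32
[7:10]: 49
[8:11]: 34

Max: 49 at [7:10]


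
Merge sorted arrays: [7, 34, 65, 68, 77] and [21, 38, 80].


Take 7 from A
Take 21 from B
Take 34 from A
Take 38 from B
Take 65 from A
Take 68 from A
Take 77 from A

Merged: [7, 21, 34, 38, 65, 68, 77, 80]


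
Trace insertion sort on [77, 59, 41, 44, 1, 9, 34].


Initial: [77, 59, 41, 44, 1, 9, 34]
Insert 59: [59, 77, 41, 44, 1, 9, 34]
Insert 41: [41, 59, 77, 44, 1, 9, 34]
Insert 44: [41, 44, 59, 77, 1, 9, 34]
Insert 1: [1, 41, 44, 59, 77, 9, 34]
Insert 9: [1, 9, 41, 44, 59, 77, 34]
Insert 34: [1, 9, 34, 41, 44, 59, 77]

Sorted: [1, 9, 34, 41, 44, 59, 77]


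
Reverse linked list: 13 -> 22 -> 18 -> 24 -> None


Step 1: curr=13, set curr.next=prev(None) | reversed so far: 13
Step 2: curr=22, set curr.next=prev(13) | reversed so far: 22 -> 13
Step 3: curr=18, set curr.next=prev(22) | reversed so far: 18 -> 22 -> 13
Step 4: curr=24, set curr.next=prev(18) | reversed so far: 24 -> 18 -> 22 -> 13

24 -> 18 -> 22 -> 13 -> None


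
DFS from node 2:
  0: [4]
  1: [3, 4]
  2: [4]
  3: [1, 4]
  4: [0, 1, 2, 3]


Visit 2, push [4]
Visit 4, push [3, 1, 0]
Visit 0, push []
Visit 1, push [3]
Visit 3, push []

DFS order: [2, 4, 0, 1, 3]


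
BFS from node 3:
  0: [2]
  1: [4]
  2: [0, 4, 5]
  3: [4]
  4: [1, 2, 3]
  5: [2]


Visit 3, enqueue [4]
Visit 4, enqueue [1, 2]
Visit 1, enqueue []
Visit 2, enqueue [0, 5]
Visit 0, enqueue []
Visit 5, enqueue []

BFS order: [3, 4, 1, 2, 0, 5]


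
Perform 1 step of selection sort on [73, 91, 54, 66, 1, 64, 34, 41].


Initial: [73, 91, 54, 66, 1, 64, 34, 41]
Step 1: min=1 at 4
  Swap: [1, 91, 54, 66, 73, 64, 34, 41]

After 1 step: [1, 91, 54, 66, 73, 64, 34, 41]


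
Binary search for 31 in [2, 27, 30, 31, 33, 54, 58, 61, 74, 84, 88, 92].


Step 1: lo=0, hi=11, mid=5, val=54
Step 2: lo=0, hi=4, mid=2, val=30
Step 3: lo=3, hi=4, mid=3, val=31

Found at index 3


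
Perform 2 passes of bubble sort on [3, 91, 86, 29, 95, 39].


Initial: [3, 91, 86, 29, 95, 39]
Pass 1: [3, 86, 29, 91, 39, 95] (3 swaps)
Pass 2: [3, 29, 86, 39, 91, 95] (2 swaps)

After 2 passes: [3, 29, 86, 39, 91, 95]


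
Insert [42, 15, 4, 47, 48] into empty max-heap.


Insert 42: [42]
Insert 15: [42, 15]
Insert 4: [42, 15, 4]
Insert 47: [47, 42, 4, 15]
Insert 48: [48, 47, 4, 15, 42]

Final heap: [48, 47, 4, 15, 42]


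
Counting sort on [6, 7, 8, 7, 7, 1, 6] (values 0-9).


Input: [6, 7, 8, 7, 7, 1, 6]
Counts: [0, 1, 0, 0, 0, 0, 2, 3, 1, 0]

Sorted: [1, 6, 6, 7, 7, 7, 8]


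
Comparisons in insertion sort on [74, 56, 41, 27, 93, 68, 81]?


Algorithm: insertion sort
Input: [74, 56, 41, 27, 93, 68, 81]
Sorted: [27, 41, 56, 68, 74, 81, 93]

12


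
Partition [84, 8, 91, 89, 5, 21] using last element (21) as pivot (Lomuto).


Pivot: 21
  8 <= 21: swap -> [8, 84, 91, 89, 5, 21]
  5 <= 21: swap -> [8, 5, 91, 89, 84, 21]
Place pivot at 2: [8, 5, 21, 89, 84, 91]

Partitioned: [8, 5, 21, 89, 84, 91]


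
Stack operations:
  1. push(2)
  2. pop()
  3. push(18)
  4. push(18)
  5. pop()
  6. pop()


push(2) -> [2]
pop()->2, []
push(18) -> [18]
push(18) -> [18, 18]
pop()->18, [18]
pop()->18, []

Final stack: []


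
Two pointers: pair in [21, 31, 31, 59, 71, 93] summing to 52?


lo=0(21)+hi=5(93)=114
lo=0(21)+hi=4(71)=92
lo=0(21)+hi=3(59)=80
lo=0(21)+hi=2(31)=52

Yes: 21+31=52


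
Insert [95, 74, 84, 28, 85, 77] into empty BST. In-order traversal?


Insert 95: root
Insert 74: L from 95
Insert 84: L from 95 -> R from 74
Insert 28: L from 95 -> L from 74
Insert 85: L from 95 -> R from 74 -> R from 84
Insert 77: L from 95 -> R from 74 -> L from 84

In-order: [28, 74, 77, 84, 85, 95]


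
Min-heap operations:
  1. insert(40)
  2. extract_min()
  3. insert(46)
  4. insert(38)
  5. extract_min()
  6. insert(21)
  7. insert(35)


insert(40) -> [40]
extract_min()->40, []
insert(46) -> [46]
insert(38) -> [38, 46]
extract_min()->38, [46]
insert(21) -> [21, 46]
insert(35) -> [21, 46, 35]

Final heap: [21, 46, 35]


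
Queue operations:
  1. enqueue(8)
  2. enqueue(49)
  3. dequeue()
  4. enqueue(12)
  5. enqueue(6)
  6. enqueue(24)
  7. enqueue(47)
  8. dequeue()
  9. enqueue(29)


enqueue(8) -> [8]
enqueue(49) -> [8, 49]
dequeue()->8, [49]
enqueue(12) -> [49, 12]
enqueue(6) -> [49, 12, 6]
enqueue(24) -> [49, 12, 6, 24]
enqueue(47) -> [49, 12, 6, 24, 47]
dequeue()->49, [12, 6, 24, 47]
enqueue(29) -> [12, 6, 24, 47, 29]

Final queue: [12, 6, 24, 47, 29]


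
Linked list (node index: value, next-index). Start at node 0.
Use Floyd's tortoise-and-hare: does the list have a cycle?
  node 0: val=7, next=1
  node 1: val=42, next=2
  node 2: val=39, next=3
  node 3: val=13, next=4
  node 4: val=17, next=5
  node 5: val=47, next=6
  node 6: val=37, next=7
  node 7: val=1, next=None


Floyd's tortoise (slow, +1) and hare (fast, +2):
  init: slow=0, fast=0
  step 1: slow=1, fast=2
  step 2: slow=2, fast=4
  step 3: slow=3, fast=6
  step 4: fast 6->7->None, no cycle

Cycle: no


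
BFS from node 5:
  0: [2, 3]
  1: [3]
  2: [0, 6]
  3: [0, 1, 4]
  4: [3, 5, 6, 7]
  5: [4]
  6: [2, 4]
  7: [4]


Visit 5, enqueue [4]
Visit 4, enqueue [3, 6, 7]
Visit 3, enqueue [0, 1]
Visit 6, enqueue [2]
Visit 7, enqueue []
Visit 0, enqueue []
Visit 1, enqueue []
Visit 2, enqueue []

BFS order: [5, 4, 3, 6, 7, 0, 1, 2]


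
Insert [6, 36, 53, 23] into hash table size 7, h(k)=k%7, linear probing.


Insert 6: h=6 -> slot 6
Insert 36: h=1 -> slot 1
Insert 53: h=4 -> slot 4
Insert 23: h=2 -> slot 2

Table: [None, 36, 23, None, 53, None, 6]


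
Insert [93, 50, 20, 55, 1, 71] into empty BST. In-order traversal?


Insert 93: root
Insert 50: L from 93
Insert 20: L from 93 -> L from 50
Insert 55: L from 93 -> R from 50
Insert 1: L from 93 -> L from 50 -> L from 20
Insert 71: L from 93 -> R from 50 -> R from 55

In-order: [1, 20, 50, 55, 71, 93]


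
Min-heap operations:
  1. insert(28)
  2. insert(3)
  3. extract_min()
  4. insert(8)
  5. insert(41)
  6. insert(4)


insert(28) -> [28]
insert(3) -> [3, 28]
extract_min()->3, [28]
insert(8) -> [8, 28]
insert(41) -> [8, 28, 41]
insert(4) -> [4, 8, 41, 28]

Final heap: [4, 8, 41, 28]


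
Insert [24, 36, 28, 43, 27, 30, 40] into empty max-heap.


Insert 24: [24]
Insert 36: [36, 24]
Insert 28: [36, 24, 28]
Insert 43: [43, 36, 28, 24]
Insert 27: [43, 36, 28, 24, 27]
Insert 30: [43, 36, 30, 24, 27, 28]
Insert 40: [43, 36, 40, 24, 27, 28, 30]

Final heap: [43, 36, 40, 24, 27, 28, 30]


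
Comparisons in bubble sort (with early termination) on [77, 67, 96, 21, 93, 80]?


Algorithm: bubble sort (with early termination)
Input: [77, 67, 96, 21, 93, 80]
Sorted: [21, 67, 77, 80, 93, 96]

14


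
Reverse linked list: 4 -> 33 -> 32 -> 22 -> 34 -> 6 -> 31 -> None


Step 1: curr=4, set curr.next=prev(None) | reversed so far: 4
Step 2: curr=33, set curr.next=prev(4) | reversed so far: 33 -> 4
Step 3: curr=32, set curr.next=prev(33) | reversed so far: 32 -> 33 -> 4
Step 4: curr=22, set curr.next=prev(32) | reversed so far: 22 -> 32 -> 33 -> 4
Step 5: curr=34, set curr.next=prev(22) | reversed so far: 34 -> 22 -> 32 -> 33 -> 4
Step 6: curr=6, set curr.next=prev(34) | reversed so far: 6 -> 34 -> 22 -> 32 -> 33 -> 4
Step 7: curr=31, set curr.next=prev(6) | reversed so far: 31 -> 6 -> 34 -> 22 -> 32 -> 33 -> 4

31 -> 6 -> 34 -> 22 -> 32 -> 33 -> 4 -> None


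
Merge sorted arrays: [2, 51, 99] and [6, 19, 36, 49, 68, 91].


Take 2 from A
Take 6 from B
Take 19 from B
Take 36 from B
Take 49 from B
Take 51 from A
Take 68 from B
Take 91 from B

Merged: [2, 6, 19, 36, 49, 51, 68, 91, 99]


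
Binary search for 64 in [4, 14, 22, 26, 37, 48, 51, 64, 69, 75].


Step 1: lo=0, hi=9, mid=4, val=37
Step 2: lo=5, hi=9, mid=7, val=64

Found at index 7


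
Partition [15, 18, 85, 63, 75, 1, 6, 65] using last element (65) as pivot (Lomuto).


Pivot: 65
  15 <= 65: advance i (no swap)
  18 <= 65: advance i (no swap)
  63 <= 65: swap -> [15, 18, 63, 85, 75, 1, 6, 65]
  1 <= 65: swap -> [15, 18, 63, 1, 75, 85, 6, 65]
  6 <= 65: swap -> [15, 18, 63, 1, 6, 85, 75, 65]
Place pivot at 5: [15, 18, 63, 1, 6, 65, 75, 85]

Partitioned: [15, 18, 63, 1, 6, 65, 75, 85]


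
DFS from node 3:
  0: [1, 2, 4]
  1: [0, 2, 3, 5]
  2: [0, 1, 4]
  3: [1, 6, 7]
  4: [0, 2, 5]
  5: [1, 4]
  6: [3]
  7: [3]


Visit 3, push [7, 6, 1]
Visit 1, push [5, 2, 0]
Visit 0, push [4, 2]
Visit 2, push [4]
Visit 4, push [5]
Visit 5, push []
Visit 6, push []
Visit 7, push []

DFS order: [3, 1, 0, 2, 4, 5, 6, 7]


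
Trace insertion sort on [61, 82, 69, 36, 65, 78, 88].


Initial: [61, 82, 69, 36, 65, 78, 88]
Insert 82: [61, 82, 69, 36, 65, 78, 88]
Insert 69: [61, 69, 82, 36, 65, 78, 88]
Insert 36: [36, 61, 69, 82, 65, 78, 88]
Insert 65: [36, 61, 65, 69, 82, 78, 88]
Insert 78: [36, 61, 65, 69, 78, 82, 88]
Insert 88: [36, 61, 65, 69, 78, 82, 88]

Sorted: [36, 61, 65, 69, 78, 82, 88]


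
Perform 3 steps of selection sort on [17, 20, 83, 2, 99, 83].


Initial: [17, 20, 83, 2, 99, 83]
Step 1: min=2 at 3
  Swap: [2, 20, 83, 17, 99, 83]
Step 2: min=17 at 3
  Swap: [2, 17, 83, 20, 99, 83]
Step 3: min=20 at 3
  Swap: [2, 17, 20, 83, 99, 83]

After 3 steps: [2, 17, 20, 83, 99, 83]


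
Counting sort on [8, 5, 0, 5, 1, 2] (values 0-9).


Input: [8, 5, 0, 5, 1, 2]
Counts: [1, 1, 1, 0, 0, 2, 0, 0, 1, 0]

Sorted: [0, 1, 2, 5, 5, 8]


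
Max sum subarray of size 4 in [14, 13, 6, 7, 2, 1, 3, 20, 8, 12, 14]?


[0:4]: 40
[1:5]: 28
[2:6]: 16
[3:7]: 13
[4:8]: 26
[5:9]: 32
[6:10]: 43
[7:11]: 54

Max: 54 at [7:11]


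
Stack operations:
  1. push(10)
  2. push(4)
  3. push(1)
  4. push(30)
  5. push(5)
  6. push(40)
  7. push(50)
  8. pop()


push(10) -> [10]
push(4) -> [10, 4]
push(1) -> [10, 4, 1]
push(30) -> [10, 4, 1, 30]
push(5) -> [10, 4, 1, 30, 5]
push(40) -> [10, 4, 1, 30, 5, 40]
push(50) -> [10, 4, 1, 30, 5, 40, 50]
pop()->50, [10, 4, 1, 30, 5, 40]

Final stack: [10, 4, 1, 30, 5, 40]


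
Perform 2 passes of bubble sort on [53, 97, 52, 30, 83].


Initial: [53, 97, 52, 30, 83]
Pass 1: [53, 52, 30, 83, 97] (3 swaps)
Pass 2: [52, 30, 53, 83, 97] (2 swaps)

After 2 passes: [52, 30, 53, 83, 97]


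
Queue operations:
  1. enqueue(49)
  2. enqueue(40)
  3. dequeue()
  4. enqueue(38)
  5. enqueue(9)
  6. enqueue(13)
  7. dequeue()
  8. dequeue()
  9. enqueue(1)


enqueue(49) -> [49]
enqueue(40) -> [49, 40]
dequeue()->49, [40]
enqueue(38) -> [40, 38]
enqueue(9) -> [40, 38, 9]
enqueue(13) -> [40, 38, 9, 13]
dequeue()->40, [38, 9, 13]
dequeue()->38, [9, 13]
enqueue(1) -> [9, 13, 1]

Final queue: [9, 13, 1]


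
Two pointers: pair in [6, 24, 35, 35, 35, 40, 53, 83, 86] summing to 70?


lo=0(6)+hi=8(86)=92
lo=0(6)+hi=7(83)=89
lo=0(6)+hi=6(53)=59
lo=1(24)+hi=6(53)=77
lo=1(24)+hi=5(40)=64
lo=2(35)+hi=5(40)=75
lo=2(35)+hi=4(35)=70

Yes: 35+35=70


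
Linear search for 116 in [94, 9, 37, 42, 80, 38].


i=0: 94!=116
i=1: 9!=116
i=2: 37!=116
i=3: 42!=116
i=4: 80!=116
i=5: 38!=116

Not found, 6 comps


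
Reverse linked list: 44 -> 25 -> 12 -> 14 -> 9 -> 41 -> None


Step 1: curr=44, set curr.next=prev(None) | reversed so far: 44
Step 2: curr=25, set curr.next=prev(44) | reversed so far: 25 -> 44
Step 3: curr=12, set curr.next=prev(25) | reversed so far: 12 -> 25 -> 44
Step 4: curr=14, set curr.next=prev(12) | reversed so far: 14 -> 12 -> 25 -> 44
Step 5: curr=9, set curr.next=prev(14) | reversed so far: 9 -> 14 -> 12 -> 25 -> 44
Step 6: curr=41, set curr.next=prev(9) | reversed so far: 41 -> 9 -> 14 -> 12 -> 25 -> 44

41 -> 9 -> 14 -> 12 -> 25 -> 44 -> None


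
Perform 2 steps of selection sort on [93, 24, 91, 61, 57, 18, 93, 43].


Initial: [93, 24, 91, 61, 57, 18, 93, 43]
Step 1: min=18 at 5
  Swap: [18, 24, 91, 61, 57, 93, 93, 43]
Step 2: min=24 at 1
  Swap: [18, 24, 91, 61, 57, 93, 93, 43]

After 2 steps: [18, 24, 91, 61, 57, 93, 93, 43]


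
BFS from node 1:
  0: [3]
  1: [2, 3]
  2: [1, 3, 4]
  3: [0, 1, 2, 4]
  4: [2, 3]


Visit 1, enqueue [2, 3]
Visit 2, enqueue [4]
Visit 3, enqueue [0]
Visit 4, enqueue []
Visit 0, enqueue []

BFS order: [1, 2, 3, 4, 0]


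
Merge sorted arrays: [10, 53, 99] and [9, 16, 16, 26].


Take 9 from B
Take 10 from A
Take 16 from B
Take 16 from B
Take 26 from B

Merged: [9, 10, 16, 16, 26, 53, 99]


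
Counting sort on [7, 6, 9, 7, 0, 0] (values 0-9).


Input: [7, 6, 9, 7, 0, 0]
Counts: [2, 0, 0, 0, 0, 0, 1, 2, 0, 1]

Sorted: [0, 0, 6, 7, 7, 9]


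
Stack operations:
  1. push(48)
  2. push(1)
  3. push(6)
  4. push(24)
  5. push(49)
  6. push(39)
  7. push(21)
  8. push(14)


push(48) -> [48]
push(1) -> [48, 1]
push(6) -> [48, 1, 6]
push(24) -> [48, 1, 6, 24]
push(49) -> [48, 1, 6, 24, 49]
push(39) -> [48, 1, 6, 24, 49, 39]
push(21) -> [48, 1, 6, 24, 49, 39, 21]
push(14) -> [48, 1, 6, 24, 49, 39, 21, 14]

Final stack: [48, 1, 6, 24, 49, 39, 21, 14]


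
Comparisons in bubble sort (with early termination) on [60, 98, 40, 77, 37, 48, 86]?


Algorithm: bubble sort (with early termination)
Input: [60, 98, 40, 77, 37, 48, 86]
Sorted: [37, 40, 48, 60, 77, 86, 98]

20


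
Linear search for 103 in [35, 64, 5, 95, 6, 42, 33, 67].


i=0: 35!=103
i=1: 64!=103
i=2: 5!=103
i=3: 95!=103
i=4: 6!=103
i=5: 42!=103
i=6: 33!=103
i=7: 67!=103

Not found, 8 comps


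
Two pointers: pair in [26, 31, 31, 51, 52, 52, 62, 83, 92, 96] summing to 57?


lo=0(26)+hi=9(96)=122
lo=0(26)+hi=8(92)=118
lo=0(26)+hi=7(83)=109
lo=0(26)+hi=6(62)=88
lo=0(26)+hi=5(52)=78
lo=0(26)+hi=4(52)=78
lo=0(26)+hi=3(51)=77
lo=0(26)+hi=2(31)=57

Yes: 26+31=57


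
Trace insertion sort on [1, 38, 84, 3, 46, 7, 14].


Initial: [1, 38, 84, 3, 46, 7, 14]
Insert 38: [1, 38, 84, 3, 46, 7, 14]
Insert 84: [1, 38, 84, 3, 46, 7, 14]
Insert 3: [1, 3, 38, 84, 46, 7, 14]
Insert 46: [1, 3, 38, 46, 84, 7, 14]
Insert 7: [1, 3, 7, 38, 46, 84, 14]
Insert 14: [1, 3, 7, 14, 38, 46, 84]

Sorted: [1, 3, 7, 14, 38, 46, 84]


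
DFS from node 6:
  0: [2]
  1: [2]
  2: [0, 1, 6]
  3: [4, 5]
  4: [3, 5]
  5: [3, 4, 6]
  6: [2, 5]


Visit 6, push [5, 2]
Visit 2, push [1, 0]
Visit 0, push []
Visit 1, push []
Visit 5, push [4, 3]
Visit 3, push [4]
Visit 4, push []

DFS order: [6, 2, 0, 1, 5, 3, 4]


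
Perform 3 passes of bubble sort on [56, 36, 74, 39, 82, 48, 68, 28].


Initial: [56, 36, 74, 39, 82, 48, 68, 28]
Pass 1: [36, 56, 39, 74, 48, 68, 28, 82] (5 swaps)
Pass 2: [36, 39, 56, 48, 68, 28, 74, 82] (4 swaps)
Pass 3: [36, 39, 48, 56, 28, 68, 74, 82] (2 swaps)

After 3 passes: [36, 39, 48, 56, 28, 68, 74, 82]


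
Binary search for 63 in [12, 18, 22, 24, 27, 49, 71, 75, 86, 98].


Step 1: lo=0, hi=9, mid=4, val=27
Step 2: lo=5, hi=9, mid=7, val=75
Step 3: lo=5, hi=6, mid=5, val=49
Step 4: lo=6, hi=6, mid=6, val=71

Not found
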